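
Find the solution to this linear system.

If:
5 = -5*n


Then:
n = -1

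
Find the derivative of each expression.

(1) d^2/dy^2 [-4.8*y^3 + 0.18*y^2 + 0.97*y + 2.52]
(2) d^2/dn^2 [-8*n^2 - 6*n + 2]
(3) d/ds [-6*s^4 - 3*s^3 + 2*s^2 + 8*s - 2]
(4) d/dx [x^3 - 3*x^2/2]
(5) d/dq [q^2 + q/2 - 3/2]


(1) = 0.36 - 28.8*y
(2) = -16
(3) = -24*s^3 - 9*s^2 + 4*s + 8
(4) = 3*x*(x - 1)
(5) = 2*q + 1/2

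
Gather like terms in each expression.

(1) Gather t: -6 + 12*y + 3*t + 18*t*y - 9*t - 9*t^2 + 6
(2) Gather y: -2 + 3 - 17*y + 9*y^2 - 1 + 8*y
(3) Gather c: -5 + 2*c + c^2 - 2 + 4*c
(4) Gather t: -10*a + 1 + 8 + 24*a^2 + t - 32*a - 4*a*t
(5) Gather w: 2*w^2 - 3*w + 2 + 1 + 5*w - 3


(1) = -9*t^2 + t*(18*y - 6) + 12*y
(2) = 9*y^2 - 9*y
(3) = c^2 + 6*c - 7
(4) = 24*a^2 - 42*a + t*(1 - 4*a) + 9
(5) = 2*w^2 + 2*w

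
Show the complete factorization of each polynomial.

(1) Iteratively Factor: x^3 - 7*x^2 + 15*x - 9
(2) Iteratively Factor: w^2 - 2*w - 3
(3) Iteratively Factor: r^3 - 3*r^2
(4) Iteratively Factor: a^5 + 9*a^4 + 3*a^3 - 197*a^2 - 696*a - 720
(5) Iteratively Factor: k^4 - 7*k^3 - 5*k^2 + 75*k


(1) = (x - 3)*(x^2 - 4*x + 3) = (x - 3)*(x - 1)*(x - 3)
(2) = (w + 1)*(w - 3)
(3) = (r - 3)*(r^2) = r*(r - 3)*(r)
(4) = (a + 4)*(a^4 + 5*a^3 - 17*a^2 - 129*a - 180) = (a + 4)^2*(a^3 + a^2 - 21*a - 45) = (a + 3)*(a + 4)^2*(a^2 - 2*a - 15) = (a - 5)*(a + 3)*(a + 4)^2*(a + 3)
(5) = (k)*(k^3 - 7*k^2 - 5*k + 75) = k*(k - 5)*(k^2 - 2*k - 15) = k*(k - 5)*(k + 3)*(k - 5)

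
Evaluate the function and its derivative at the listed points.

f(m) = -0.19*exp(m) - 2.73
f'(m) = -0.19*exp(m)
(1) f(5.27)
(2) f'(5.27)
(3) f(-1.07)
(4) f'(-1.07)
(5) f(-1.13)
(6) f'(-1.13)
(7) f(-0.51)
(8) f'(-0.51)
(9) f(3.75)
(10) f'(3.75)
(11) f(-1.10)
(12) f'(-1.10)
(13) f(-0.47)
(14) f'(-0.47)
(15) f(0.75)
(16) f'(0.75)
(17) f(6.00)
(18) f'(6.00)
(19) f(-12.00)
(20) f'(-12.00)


(1) = -39.67
(2) = -36.94
(3) = -2.80
(4) = -0.07
(5) = -2.79
(6) = -0.06
(7) = -2.84
(8) = -0.11
(9) = -10.81
(10) = -8.08
(11) = -2.79
(12) = -0.06
(13) = -2.85
(14) = -0.12
(15) = -3.13
(16) = -0.40
(17) = -79.38
(18) = -76.65
(19) = -2.73
(20) = -0.00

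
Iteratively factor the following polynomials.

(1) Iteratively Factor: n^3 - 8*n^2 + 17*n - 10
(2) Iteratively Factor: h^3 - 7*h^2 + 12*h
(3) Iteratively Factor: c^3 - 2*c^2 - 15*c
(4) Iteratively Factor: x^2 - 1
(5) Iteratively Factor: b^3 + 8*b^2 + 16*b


(1) = (n - 2)*(n^2 - 6*n + 5) = (n - 5)*(n - 2)*(n - 1)
(2) = (h - 4)*(h^2 - 3*h) = h*(h - 4)*(h - 3)
(3) = (c + 3)*(c^2 - 5*c) = (c - 5)*(c + 3)*(c)
(4) = (x - 1)*(x + 1)
(5) = (b)*(b^2 + 8*b + 16) = b*(b + 4)*(b + 4)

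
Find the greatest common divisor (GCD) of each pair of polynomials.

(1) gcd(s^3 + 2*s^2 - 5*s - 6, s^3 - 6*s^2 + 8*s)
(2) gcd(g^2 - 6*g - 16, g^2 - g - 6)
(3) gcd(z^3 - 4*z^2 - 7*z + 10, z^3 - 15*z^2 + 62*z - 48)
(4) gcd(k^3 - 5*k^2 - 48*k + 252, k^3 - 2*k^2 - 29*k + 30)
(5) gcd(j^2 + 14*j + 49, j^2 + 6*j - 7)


(1) = gcd((s - 2)*(s + 1)*(s + 3), s*(s - 4)*(s - 2)) = s - 2
(2) = gcd((g - 8)*(g + 2), (g - 3)*(g + 2)) = g + 2
(3) = z - 1
(4) = k - 6
(5) = gcd((j + 7)^2, (j - 1)*(j + 7)) = j + 7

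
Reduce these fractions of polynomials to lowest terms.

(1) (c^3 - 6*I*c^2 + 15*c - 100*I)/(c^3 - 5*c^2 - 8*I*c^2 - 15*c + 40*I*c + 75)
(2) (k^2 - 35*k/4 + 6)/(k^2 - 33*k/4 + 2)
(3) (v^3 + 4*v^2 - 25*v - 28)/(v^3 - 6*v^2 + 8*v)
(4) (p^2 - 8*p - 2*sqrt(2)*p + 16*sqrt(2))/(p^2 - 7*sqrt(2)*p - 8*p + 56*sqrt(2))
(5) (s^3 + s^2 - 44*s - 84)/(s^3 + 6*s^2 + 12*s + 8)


(1) = (c^2 - I*c + 20)/(c^2 + c*(-5 - 3*I) + 15*I)
(2) = (4*k - 3)/(4*k - 1)
(3) = (v^2 + 8*v + 7)/(v^2 - 2*v)
(4) = (p - 2*sqrt(2))/(p - 7*sqrt(2))
(5) = (s^2 - s - 42)/(s^2 + 4*s + 4)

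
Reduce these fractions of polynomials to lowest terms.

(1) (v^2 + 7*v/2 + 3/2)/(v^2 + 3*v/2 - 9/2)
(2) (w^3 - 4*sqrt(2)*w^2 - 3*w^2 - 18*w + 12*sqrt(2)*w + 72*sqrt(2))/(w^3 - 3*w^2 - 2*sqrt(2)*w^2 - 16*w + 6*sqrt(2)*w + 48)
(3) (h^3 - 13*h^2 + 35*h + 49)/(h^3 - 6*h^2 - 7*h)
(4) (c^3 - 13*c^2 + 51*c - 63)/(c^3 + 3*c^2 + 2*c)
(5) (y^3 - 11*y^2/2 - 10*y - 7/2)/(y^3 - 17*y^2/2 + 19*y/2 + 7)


(1) = (2*v + 1)/(2*v - 3)
(2) = (w^2 - 3*w - 18)/(w^2 + w*(-3 + 2*sqrt(2)) - 6*sqrt(2))
(3) = (h - 7)/h
(4) = (c^3 - 13*c^2 + 51*c - 63)/(c^3 + 3*c^2 + 2*c)
(5) = (y + 1)/(y - 2)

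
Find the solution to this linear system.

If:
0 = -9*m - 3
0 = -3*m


Then:
No Solution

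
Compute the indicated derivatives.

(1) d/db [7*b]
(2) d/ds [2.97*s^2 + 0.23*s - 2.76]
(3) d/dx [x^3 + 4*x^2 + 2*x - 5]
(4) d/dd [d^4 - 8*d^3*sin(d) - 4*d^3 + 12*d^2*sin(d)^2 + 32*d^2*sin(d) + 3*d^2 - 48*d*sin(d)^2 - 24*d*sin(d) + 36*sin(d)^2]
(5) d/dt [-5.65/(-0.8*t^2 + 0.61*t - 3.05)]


(1) = 7
(2) = 5.94*s + 0.23
(3) = 3*x^2 + 8*x + 2
(4) = -8*d^3*cos(d) + 4*d^3 - 24*d^2*sin(d) + 12*d^2*sin(2*d) + 32*d^2*cos(d) - 12*d^2 + 24*d*sin(d)^2 + 64*d*sin(d) - 48*d*sin(2*d) - 24*d*cos(d) + 6*d - 48*sin(d)^2 - 24*sin(d) + 36*sin(2*d)
(5) = (3.4465 - 9.04*t)/(0.8*t^2 - 0.61*t + 3.05)^2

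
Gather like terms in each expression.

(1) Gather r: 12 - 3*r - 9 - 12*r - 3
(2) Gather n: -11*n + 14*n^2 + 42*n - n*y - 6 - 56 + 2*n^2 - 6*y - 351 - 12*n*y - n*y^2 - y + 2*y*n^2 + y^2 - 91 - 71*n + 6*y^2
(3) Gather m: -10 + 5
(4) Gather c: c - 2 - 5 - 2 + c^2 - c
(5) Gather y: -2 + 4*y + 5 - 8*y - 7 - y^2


(1) = -15*r
(2) = n^2*(2*y + 16) + n*(-y^2 - 13*y - 40) + 7*y^2 - 7*y - 504
(3) = -5
(4) = c^2 - 9
(5) = -y^2 - 4*y - 4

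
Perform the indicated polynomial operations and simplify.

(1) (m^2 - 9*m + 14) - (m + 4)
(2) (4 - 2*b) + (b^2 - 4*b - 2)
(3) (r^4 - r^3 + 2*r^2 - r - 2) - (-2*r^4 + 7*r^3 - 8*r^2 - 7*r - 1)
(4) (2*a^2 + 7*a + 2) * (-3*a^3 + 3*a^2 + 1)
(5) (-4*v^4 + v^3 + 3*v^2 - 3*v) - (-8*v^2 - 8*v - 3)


(1) = m^2 - 10*m + 10
(2) = b^2 - 6*b + 2
(3) = 3*r^4 - 8*r^3 + 10*r^2 + 6*r - 1
(4) = -6*a^5 - 15*a^4 + 15*a^3 + 8*a^2 + 7*a + 2
(5) = -4*v^4 + v^3 + 11*v^2 + 5*v + 3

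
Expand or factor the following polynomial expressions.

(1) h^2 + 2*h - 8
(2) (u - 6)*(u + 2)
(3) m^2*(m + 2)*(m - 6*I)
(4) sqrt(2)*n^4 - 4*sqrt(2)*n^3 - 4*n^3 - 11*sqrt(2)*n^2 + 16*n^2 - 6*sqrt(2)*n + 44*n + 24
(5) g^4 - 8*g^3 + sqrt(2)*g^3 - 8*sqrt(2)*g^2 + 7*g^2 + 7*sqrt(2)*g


(1) = (h - 2)*(h + 4)
(2) = u^2 - 4*u - 12
(3) = m^4 + 2*m^3 - 6*I*m^3 - 12*I*m^2
(4) = (n - 6)*(n + 1)*(n - 2*sqrt(2))*(sqrt(2)*n + sqrt(2))
(5) = g*(g - 7)*(g - 1)*(g + sqrt(2))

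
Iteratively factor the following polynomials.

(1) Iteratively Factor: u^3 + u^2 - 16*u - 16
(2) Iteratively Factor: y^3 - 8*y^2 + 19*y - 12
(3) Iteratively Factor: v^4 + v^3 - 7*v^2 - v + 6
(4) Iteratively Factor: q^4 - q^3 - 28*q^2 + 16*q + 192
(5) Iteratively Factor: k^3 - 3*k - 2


(1) = (u + 4)*(u^2 - 3*u - 4) = (u - 4)*(u + 4)*(u + 1)
(2) = (y - 4)*(y^2 - 4*y + 3) = (y - 4)*(y - 1)*(y - 3)
(3) = (v - 2)*(v^3 + 3*v^2 - v - 3) = (v - 2)*(v - 1)*(v^2 + 4*v + 3) = (v - 2)*(v - 1)*(v + 3)*(v + 1)
(4) = (q - 4)*(q^3 + 3*q^2 - 16*q - 48) = (q - 4)*(q + 3)*(q^2 - 16) = (q - 4)*(q + 3)*(q + 4)*(q - 4)
(5) = (k - 2)*(k^2 + 2*k + 1) = (k - 2)*(k + 1)*(k + 1)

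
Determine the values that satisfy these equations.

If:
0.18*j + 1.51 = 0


Then:
j = -8.39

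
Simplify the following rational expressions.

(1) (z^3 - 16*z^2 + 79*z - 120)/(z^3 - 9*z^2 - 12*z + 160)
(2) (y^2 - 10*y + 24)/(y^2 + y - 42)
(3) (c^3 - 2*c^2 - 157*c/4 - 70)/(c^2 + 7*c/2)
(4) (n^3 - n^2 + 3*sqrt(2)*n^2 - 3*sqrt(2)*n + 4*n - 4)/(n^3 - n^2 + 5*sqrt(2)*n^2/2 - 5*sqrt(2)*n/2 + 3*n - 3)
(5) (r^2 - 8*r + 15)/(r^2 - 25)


(1) = (z - 3)/(z + 4)
(2) = (y - 4)/(y + 7)
(3) = (2*c^2 - 11*c - 40)/(2*c)
(4) = (2*n + 4*sqrt(2))/(2*n + 3*sqrt(2))
(5) = (r - 3)/(r + 5)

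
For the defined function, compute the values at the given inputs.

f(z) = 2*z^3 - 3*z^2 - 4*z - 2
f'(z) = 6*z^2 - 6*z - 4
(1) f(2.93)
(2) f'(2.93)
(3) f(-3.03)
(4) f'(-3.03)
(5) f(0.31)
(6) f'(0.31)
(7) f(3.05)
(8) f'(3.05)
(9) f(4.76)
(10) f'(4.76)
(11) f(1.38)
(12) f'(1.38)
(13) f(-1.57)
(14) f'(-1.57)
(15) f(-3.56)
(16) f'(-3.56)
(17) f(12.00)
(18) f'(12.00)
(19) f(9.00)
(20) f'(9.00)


(1) = 10.83
(2) = 29.93
(3) = -73.06
(4) = 69.27
(5) = -3.47
(6) = -5.28
(7) = 14.64
(8) = 33.51
(9) = 126.69
(10) = 103.39
(11) = -7.98
(12) = -0.85
(13) = -10.85
(14) = 20.21
(15) = -116.02
(16) = 93.40
(17) = 2974.00
(18) = 788.00
(19) = 1177.00
(20) = 428.00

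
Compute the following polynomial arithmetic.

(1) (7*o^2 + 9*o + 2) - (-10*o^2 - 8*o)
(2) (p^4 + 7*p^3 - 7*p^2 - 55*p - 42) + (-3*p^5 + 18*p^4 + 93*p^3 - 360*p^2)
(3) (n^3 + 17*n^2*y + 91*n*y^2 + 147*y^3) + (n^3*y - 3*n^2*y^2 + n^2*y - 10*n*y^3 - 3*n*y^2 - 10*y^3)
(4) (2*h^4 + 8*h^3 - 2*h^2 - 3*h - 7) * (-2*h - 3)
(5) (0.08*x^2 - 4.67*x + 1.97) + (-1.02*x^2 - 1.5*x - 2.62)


(1) = 17*o^2 + 17*o + 2
(2) = -3*p^5 + 19*p^4 + 100*p^3 - 367*p^2 - 55*p - 42
(3) = n^3*y + n^3 - 3*n^2*y^2 + 18*n^2*y - 10*n*y^3 + 88*n*y^2 + 137*y^3
(4) = -4*h^5 - 22*h^4 - 20*h^3 + 12*h^2 + 23*h + 21
(5) = -0.94*x^2 - 6.17*x - 0.65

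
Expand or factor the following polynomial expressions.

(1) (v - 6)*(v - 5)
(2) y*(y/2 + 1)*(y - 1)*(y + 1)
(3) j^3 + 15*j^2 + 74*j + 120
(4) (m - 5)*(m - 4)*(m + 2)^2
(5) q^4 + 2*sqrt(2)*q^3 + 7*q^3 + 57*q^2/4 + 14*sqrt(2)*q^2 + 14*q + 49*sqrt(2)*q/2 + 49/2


(1) = v^2 - 11*v + 30
(2) = y^4/2 + y^3 - y^2/2 - y
(3) = (j + 4)*(j + 5)*(j + 6)
(4) = m^4 - 5*m^3 - 12*m^2 + 44*m + 80
(5) = (q + 7/2)^2*(q + sqrt(2))^2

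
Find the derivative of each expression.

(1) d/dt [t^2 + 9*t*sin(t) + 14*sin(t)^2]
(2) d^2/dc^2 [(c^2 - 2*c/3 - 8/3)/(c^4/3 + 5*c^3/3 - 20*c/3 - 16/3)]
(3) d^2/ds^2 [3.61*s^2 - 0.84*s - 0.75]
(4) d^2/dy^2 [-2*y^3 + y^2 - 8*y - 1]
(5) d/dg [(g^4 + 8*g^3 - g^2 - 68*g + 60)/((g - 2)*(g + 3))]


(1) = 9*t*cos(t) + 2*t + 9*sin(t) + 14*sin(2*t)
(2) = 2*(9*c^5 + 87*c^4 + 329*c^3 + 612*c^2 + 576*c + 224)/(c^9 + 21*c^8 + 189*c^7 + 955*c^6 + 2982*c^5 + 5964*c^4 + 7640*c^3 + 6048*c^2 + 2688*c + 512)
(3) = 7.22000000000000
(4) = 2 - 12*y
(5) = (2*g^3 + 19*g^2 + 60*g + 87)/(g^2 + 6*g + 9)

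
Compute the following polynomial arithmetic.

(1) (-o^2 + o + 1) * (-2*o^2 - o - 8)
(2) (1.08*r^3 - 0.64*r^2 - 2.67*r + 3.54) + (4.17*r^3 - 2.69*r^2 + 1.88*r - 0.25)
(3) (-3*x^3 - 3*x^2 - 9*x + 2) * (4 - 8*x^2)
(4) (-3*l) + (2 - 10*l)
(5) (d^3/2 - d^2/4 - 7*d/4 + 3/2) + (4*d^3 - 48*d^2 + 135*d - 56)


(1) = 2*o^4 - o^3 + 5*o^2 - 9*o - 8
(2) = 5.25*r^3 - 3.33*r^2 - 0.79*r + 3.29
(3) = 24*x^5 + 24*x^4 + 60*x^3 - 28*x^2 - 36*x + 8
(4) = 2 - 13*l
(5) = 9*d^3/2 - 193*d^2/4 + 533*d/4 - 109/2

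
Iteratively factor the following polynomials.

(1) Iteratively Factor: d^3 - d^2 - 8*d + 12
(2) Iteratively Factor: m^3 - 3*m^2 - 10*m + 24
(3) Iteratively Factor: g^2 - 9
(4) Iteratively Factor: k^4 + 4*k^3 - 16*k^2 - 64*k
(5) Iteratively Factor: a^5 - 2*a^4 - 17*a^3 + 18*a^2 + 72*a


(1) = (d - 2)*(d^2 + d - 6) = (d - 2)*(d + 3)*(d - 2)
(2) = (m + 3)*(m^2 - 6*m + 8) = (m - 4)*(m + 3)*(m - 2)
(3) = (g - 3)*(g + 3)
(4) = (k - 4)*(k^3 + 8*k^2 + 16*k) = (k - 4)*(k + 4)*(k^2 + 4*k) = k*(k - 4)*(k + 4)*(k + 4)
(5) = (a - 3)*(a^4 + a^3 - 14*a^2 - 24*a) = (a - 3)*(a + 3)*(a^3 - 2*a^2 - 8*a) = (a - 4)*(a - 3)*(a + 3)*(a^2 + 2*a) = (a - 4)*(a - 3)*(a + 2)*(a + 3)*(a)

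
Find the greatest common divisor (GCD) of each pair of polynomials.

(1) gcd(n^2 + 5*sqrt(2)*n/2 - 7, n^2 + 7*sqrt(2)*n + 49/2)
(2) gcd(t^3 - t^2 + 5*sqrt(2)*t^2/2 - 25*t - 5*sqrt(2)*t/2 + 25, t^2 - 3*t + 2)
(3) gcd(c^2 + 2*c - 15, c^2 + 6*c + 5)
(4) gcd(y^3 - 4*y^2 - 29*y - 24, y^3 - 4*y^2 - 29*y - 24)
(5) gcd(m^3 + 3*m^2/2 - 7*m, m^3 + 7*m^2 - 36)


(1) = n + 7*sqrt(2)/2
(2) = gcd((t - 1)*(t - 5*sqrt(2)/2)*(t + 5*sqrt(2)), (t - 2)*(t - 1)) = t - 1
(3) = c + 5
(4) = y^3 - 4*y^2 - 29*y - 24
(5) = gcd(m*(m - 2)*(m + 7/2), (m - 2)*(m + 3)*(m + 6)) = m - 2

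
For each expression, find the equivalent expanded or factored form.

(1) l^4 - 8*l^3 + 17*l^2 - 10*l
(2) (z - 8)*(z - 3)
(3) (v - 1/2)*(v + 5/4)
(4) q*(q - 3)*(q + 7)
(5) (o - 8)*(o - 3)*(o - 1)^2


(1) = l*(l - 5)*(l - 2)*(l - 1)
(2) = z^2 - 11*z + 24
(3) = v^2 + 3*v/4 - 5/8
(4) = q^3 + 4*q^2 - 21*q
(5) = o^4 - 13*o^3 + 47*o^2 - 59*o + 24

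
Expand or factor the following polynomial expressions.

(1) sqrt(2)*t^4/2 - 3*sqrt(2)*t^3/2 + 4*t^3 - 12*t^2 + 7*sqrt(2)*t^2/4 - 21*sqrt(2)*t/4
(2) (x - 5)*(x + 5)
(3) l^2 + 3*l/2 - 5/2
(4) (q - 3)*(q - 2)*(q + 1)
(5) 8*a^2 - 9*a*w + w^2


(1) = t*(t - 3)*(t + 7*sqrt(2)/2)*(sqrt(2)*t/2 + 1/2)
(2) = x^2 - 25
(3) = (l - 1)*(l + 5/2)
(4) = q^3 - 4*q^2 + q + 6
(5) = (-8*a + w)*(-a + w)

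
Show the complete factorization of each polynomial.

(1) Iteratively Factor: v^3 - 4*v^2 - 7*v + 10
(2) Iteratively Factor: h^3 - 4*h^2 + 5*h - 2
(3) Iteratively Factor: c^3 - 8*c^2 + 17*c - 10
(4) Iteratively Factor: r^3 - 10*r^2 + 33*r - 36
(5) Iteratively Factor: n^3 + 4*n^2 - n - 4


(1) = (v + 2)*(v^2 - 6*v + 5) = (v - 1)*(v + 2)*(v - 5)
(2) = (h - 2)*(h^2 - 2*h + 1) = (h - 2)*(h - 1)*(h - 1)
(3) = (c - 2)*(c^2 - 6*c + 5) = (c - 2)*(c - 1)*(c - 5)
(4) = (r - 3)*(r^2 - 7*r + 12) = (r - 3)^2*(r - 4)
(5) = (n + 4)*(n^2 - 1) = (n - 1)*(n + 4)*(n + 1)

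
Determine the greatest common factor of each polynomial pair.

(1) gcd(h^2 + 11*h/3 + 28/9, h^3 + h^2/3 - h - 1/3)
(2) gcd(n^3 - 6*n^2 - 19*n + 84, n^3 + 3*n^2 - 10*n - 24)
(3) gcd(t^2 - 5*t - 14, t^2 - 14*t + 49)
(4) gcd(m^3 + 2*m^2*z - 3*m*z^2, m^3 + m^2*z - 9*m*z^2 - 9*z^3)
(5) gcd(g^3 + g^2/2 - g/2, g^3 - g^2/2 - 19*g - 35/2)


(1) = gcd((h + 4/3)*(h + 7/3), (h - 1)*(h + 1/3)*(h + 1)) = 1
(2) = n^2 + n - 12
(3) = t - 7
(4) = gcd(m*(m - z)*(m + 3*z), (m - 3*z)*(m + z)*(m + 3*z)) = m + 3*z
(5) = g + 1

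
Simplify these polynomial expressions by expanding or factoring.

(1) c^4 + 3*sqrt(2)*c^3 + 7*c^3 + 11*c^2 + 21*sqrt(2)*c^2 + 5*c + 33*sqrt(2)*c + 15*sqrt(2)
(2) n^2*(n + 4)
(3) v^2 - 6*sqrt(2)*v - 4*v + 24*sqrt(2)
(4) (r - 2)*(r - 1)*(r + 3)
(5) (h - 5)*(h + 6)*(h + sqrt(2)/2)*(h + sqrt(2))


(1) = (c + 1)^2*(c + 5)*(c + 3*sqrt(2))
(2) = n^3 + 4*n^2
(3) = (v - 4)*(v - 6*sqrt(2))
(4) = r^3 - 7*r + 6
(5) = h^4 + h^3 + 3*sqrt(2)*h^3/2 - 29*h^2 + 3*sqrt(2)*h^2/2 - 45*sqrt(2)*h + h - 30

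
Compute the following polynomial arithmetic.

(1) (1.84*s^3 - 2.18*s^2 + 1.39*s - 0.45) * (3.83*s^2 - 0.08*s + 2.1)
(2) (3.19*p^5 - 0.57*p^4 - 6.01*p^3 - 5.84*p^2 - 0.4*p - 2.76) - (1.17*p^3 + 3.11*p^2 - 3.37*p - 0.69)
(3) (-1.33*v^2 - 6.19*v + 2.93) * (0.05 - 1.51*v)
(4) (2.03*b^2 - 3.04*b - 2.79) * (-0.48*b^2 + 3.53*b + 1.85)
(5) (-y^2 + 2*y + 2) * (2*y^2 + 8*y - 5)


(1) = 7.0472*s^5 - 8.4966*s^4 + 9.3621*s^3 - 6.4127*s^2 + 2.955*s - 0.945
(2) = 3.19*p^5 - 0.57*p^4 - 7.18*p^3 - 8.95*p^2 + 2.97*p - 2.07
(3) = 2.0083*v^3 + 9.2804*v^2 - 4.7338*v + 0.1465
(4) = -0.9744*b^4 + 8.6251*b^3 - 5.6365*b^2 - 15.4727*b - 5.1615
(5) = -2*y^4 - 4*y^3 + 25*y^2 + 6*y - 10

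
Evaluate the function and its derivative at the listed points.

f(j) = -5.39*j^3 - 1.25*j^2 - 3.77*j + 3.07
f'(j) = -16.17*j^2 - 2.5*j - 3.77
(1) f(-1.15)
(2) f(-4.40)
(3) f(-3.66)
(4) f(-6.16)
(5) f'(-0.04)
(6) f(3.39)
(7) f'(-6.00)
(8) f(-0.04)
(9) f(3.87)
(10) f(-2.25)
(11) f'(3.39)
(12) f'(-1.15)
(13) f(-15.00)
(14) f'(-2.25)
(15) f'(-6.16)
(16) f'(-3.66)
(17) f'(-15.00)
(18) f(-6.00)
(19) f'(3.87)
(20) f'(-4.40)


(1) = 13.95
(2) = 454.60
(3) = 264.38
(4) = 1238.75
(5) = -3.70
(6) = -234.06
(7) = -570.89
(8) = 3.22
(9) = -342.65
(10) = 66.62
(11) = -198.07
(12) = -22.28
(13) = 17969.62
(14) = -80.01
(15) = -601.95
(16) = -211.23
(17) = -3604.52
(18) = 1144.93
(19) = -255.62
(20) = -305.82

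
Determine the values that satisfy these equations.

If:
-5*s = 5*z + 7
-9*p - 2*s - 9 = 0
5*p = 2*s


Then:
p = -9/14
s = -45/28
z = 29/140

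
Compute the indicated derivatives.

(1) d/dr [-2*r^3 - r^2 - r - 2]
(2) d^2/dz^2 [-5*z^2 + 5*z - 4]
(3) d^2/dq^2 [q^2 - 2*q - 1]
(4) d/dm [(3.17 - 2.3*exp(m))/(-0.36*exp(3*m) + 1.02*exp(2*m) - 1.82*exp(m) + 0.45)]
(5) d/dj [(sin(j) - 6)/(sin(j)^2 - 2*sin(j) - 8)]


(1) = -6*r^2 - 2*r - 1
(2) = -10
(3) = 2
(4) = (-1.656*exp(3*m) + 5.7696*exp(2*m) - 6.4668*exp(m) + 4.7344)*exp(m)/(0.1296*exp(6*m) - 0.7344*exp(5*m) + 2.3508*exp(4*m) - 4.0368*exp(3*m) + 4.2304*exp(2*m) - 1.638*exp(m) + 0.2025)
(5) = (-sin(j)^2 + 12*sin(j) - 20)*cos(j)/((sin(j) - 4)^2*(sin(j) + 2)^2)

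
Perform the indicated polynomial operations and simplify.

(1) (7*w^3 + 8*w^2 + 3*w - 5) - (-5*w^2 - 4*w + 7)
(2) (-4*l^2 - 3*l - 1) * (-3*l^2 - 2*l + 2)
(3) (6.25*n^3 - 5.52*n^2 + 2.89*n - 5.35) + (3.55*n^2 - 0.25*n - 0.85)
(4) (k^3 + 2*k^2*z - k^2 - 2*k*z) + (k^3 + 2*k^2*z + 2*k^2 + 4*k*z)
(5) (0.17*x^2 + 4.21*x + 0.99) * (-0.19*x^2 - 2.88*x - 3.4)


(1) = 7*w^3 + 13*w^2 + 7*w - 12
(2) = 12*l^4 + 17*l^3 + l^2 - 4*l - 2
(3) = 6.25*n^3 - 1.97*n^2 + 2.64*n - 6.2
(4) = 2*k^3 + 4*k^2*z + k^2 + 2*k*z
(5) = -0.0323*x^4 - 1.2895*x^3 - 12.8909*x^2 - 17.1652*x - 3.366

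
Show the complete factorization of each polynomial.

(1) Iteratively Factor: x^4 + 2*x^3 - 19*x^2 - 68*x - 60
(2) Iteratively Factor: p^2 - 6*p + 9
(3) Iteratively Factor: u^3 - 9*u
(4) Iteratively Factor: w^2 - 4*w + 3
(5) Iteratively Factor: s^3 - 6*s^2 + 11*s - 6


(1) = (x + 3)*(x^3 - x^2 - 16*x - 20) = (x + 2)*(x + 3)*(x^2 - 3*x - 10) = (x + 2)^2*(x + 3)*(x - 5)
(2) = (p - 3)*(p - 3)
(3) = (u)*(u^2 - 9) = u*(u + 3)*(u - 3)
(4) = (w - 1)*(w - 3)
(5) = (s - 2)*(s^2 - 4*s + 3) = (s - 2)*(s - 1)*(s - 3)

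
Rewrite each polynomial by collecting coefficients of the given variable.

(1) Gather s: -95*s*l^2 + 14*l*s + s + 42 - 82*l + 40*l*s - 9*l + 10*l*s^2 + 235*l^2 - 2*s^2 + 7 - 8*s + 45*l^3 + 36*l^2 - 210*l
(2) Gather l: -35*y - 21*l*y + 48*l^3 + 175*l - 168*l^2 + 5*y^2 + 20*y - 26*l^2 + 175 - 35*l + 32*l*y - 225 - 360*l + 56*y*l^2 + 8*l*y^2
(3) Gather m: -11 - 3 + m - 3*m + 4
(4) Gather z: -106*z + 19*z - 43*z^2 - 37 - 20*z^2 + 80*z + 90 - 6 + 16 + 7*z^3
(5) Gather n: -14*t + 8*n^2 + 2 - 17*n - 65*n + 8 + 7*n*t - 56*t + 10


(1) = 45*l^3 + 271*l^2 - 301*l + s^2*(10*l - 2) + s*(-95*l^2 + 54*l - 7) + 49
(2) = 48*l^3 + l^2*(56*y - 194) + l*(8*y^2 + 11*y - 220) + 5*y^2 - 15*y - 50
(3) = -2*m - 10
(4) = 7*z^3 - 63*z^2 - 7*z + 63
(5) = 8*n^2 + n*(7*t - 82) - 70*t + 20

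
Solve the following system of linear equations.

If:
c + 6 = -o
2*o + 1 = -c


Then:
c = -11
o = 5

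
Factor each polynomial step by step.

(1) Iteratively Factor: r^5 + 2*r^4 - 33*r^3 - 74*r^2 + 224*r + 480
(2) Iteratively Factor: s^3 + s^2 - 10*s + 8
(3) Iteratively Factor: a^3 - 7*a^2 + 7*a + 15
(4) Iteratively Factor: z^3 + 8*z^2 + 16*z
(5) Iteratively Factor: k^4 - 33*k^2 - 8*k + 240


(1) = (r - 3)*(r^4 + 5*r^3 - 18*r^2 - 128*r - 160) = (r - 3)*(r + 4)*(r^3 + r^2 - 22*r - 40) = (r - 5)*(r - 3)*(r + 4)*(r^2 + 6*r + 8) = (r - 5)*(r - 3)*(r + 4)^2*(r + 2)
(2) = (s - 2)*(s^2 + 3*s - 4) = (s - 2)*(s - 1)*(s + 4)
(3) = (a - 3)*(a^2 - 4*a - 5) = (a - 5)*(a - 3)*(a + 1)
(4) = (z + 4)*(z^2 + 4*z) = (z + 4)^2*(z)
(5) = (k + 4)*(k^3 - 4*k^2 - 17*k + 60) = (k - 5)*(k + 4)*(k^2 + k - 12) = (k - 5)*(k - 3)*(k + 4)*(k + 4)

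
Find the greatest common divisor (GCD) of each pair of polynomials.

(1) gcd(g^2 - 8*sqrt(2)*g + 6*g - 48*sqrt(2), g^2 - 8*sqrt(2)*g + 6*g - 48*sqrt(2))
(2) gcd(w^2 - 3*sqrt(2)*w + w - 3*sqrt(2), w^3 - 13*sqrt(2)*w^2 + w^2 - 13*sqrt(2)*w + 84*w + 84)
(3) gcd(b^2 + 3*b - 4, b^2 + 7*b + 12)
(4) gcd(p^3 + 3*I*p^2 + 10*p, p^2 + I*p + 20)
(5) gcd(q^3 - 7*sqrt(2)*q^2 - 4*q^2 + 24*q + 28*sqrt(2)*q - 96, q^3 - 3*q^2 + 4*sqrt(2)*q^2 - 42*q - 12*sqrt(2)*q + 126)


(1) = g^2 + g*(6 - 8*sqrt(2)) - 48*sqrt(2)
(2) = gcd((w + 1)*(w - 3*sqrt(2)), (w + 1)*(w - 7*sqrt(2))*(w - 6*sqrt(2))) = w + 1
(3) = b + 4
(4) = p + 5*I
(5) = q - 3*sqrt(2)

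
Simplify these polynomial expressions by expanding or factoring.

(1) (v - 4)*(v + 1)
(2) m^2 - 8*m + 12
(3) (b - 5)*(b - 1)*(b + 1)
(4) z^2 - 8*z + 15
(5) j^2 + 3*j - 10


(1) = v^2 - 3*v - 4
(2) = (m - 6)*(m - 2)
(3) = b^3 - 5*b^2 - b + 5
(4) = (z - 5)*(z - 3)
(5) = (j - 2)*(j + 5)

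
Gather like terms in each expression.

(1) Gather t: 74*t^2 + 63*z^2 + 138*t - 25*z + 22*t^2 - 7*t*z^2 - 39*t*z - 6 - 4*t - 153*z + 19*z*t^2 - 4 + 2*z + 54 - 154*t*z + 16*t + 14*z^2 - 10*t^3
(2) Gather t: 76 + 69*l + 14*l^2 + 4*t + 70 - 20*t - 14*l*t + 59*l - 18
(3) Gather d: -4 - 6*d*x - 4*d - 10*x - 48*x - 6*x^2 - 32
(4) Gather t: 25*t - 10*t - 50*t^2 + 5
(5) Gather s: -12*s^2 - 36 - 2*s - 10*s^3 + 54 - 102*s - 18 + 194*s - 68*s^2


(1) = -10*t^3 + t^2*(19*z + 96) + t*(-7*z^2 - 193*z + 150) + 77*z^2 - 176*z + 44
(2) = 14*l^2 + 128*l + t*(-14*l - 16) + 128
(3) = d*(-6*x - 4) - 6*x^2 - 58*x - 36
(4) = -50*t^2 + 15*t + 5
(5) = -10*s^3 - 80*s^2 + 90*s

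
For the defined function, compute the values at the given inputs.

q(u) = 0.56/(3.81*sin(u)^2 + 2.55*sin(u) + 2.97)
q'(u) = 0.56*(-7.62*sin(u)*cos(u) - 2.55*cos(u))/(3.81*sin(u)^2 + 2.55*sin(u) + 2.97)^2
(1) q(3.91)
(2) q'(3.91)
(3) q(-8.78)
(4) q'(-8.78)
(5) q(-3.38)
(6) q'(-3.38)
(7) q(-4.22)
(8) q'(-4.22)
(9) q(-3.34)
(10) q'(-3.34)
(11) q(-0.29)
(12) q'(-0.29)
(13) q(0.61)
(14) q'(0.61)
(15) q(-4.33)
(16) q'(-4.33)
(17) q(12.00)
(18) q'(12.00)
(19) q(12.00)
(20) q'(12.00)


(1) = 0.18
(2) = -0.12
(3) = 0.20
(4) = -0.11
(5) = 0.15
(6) = 0.17
(7) = 0.07
(8) = 0.04
(9) = 0.15
(10) = 0.17
(11) = 0.22
(12) = -0.03
(13) = 0.10
(14) = -0.10
(15) = 0.07
(16) = 0.03
(17) = 0.21
(18) = 0.10
(19) = 0.21
(20) = 0.10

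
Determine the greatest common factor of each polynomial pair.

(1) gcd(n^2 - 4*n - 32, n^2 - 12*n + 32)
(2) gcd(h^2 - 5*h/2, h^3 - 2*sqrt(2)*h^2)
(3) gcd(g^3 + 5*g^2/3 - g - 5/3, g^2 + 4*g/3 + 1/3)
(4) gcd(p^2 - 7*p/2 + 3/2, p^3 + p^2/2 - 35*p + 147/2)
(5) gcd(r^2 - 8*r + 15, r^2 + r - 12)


(1) = n - 8
(2) = gcd(h*(h - 5/2), h^2*(h - 2*sqrt(2))) = h
(3) = gcd((g - 1)*(g + 1)*(g + 5/3), (g + 1/3)*(g + 1)) = g + 1
(4) = p - 3
(5) = r - 3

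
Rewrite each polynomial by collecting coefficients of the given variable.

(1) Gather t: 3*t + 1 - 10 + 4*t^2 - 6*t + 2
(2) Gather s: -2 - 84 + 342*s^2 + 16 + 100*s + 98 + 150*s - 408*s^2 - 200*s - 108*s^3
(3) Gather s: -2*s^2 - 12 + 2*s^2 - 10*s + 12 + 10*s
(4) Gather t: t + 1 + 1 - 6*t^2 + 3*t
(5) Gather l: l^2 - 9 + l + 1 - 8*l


(1) = 4*t^2 - 3*t - 7
(2) = -108*s^3 - 66*s^2 + 50*s + 28
(3) = 0
(4) = -6*t^2 + 4*t + 2
(5) = l^2 - 7*l - 8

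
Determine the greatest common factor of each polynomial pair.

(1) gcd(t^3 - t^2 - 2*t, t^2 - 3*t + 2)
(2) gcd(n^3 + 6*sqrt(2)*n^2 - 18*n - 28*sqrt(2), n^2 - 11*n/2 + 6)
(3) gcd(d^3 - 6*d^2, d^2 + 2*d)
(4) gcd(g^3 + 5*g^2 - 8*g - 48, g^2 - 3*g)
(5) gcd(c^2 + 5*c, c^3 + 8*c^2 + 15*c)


(1) = gcd(t*(t - 2)*(t + 1), (t - 2)*(t - 1)) = t - 2
(2) = 1
(3) = d
(4) = g - 3
(5) = gcd(c*(c + 5), c*(c + 3)*(c + 5)) = c^2 + 5*c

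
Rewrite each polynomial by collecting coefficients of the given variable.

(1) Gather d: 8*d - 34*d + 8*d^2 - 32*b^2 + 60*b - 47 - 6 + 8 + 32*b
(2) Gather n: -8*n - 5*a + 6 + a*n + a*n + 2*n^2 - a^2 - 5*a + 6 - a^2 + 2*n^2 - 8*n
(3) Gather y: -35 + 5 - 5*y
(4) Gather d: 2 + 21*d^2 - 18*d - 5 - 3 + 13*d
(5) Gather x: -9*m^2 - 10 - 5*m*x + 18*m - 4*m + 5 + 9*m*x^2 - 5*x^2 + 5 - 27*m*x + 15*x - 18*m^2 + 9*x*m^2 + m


(1) = -32*b^2 + 92*b + 8*d^2 - 26*d - 45
(2) = -2*a^2 - 10*a + 4*n^2 + n*(2*a - 16) + 12
(3) = -5*y - 30
(4) = 21*d^2 - 5*d - 6
(5) = -27*m^2 + 15*m + x^2*(9*m - 5) + x*(9*m^2 - 32*m + 15)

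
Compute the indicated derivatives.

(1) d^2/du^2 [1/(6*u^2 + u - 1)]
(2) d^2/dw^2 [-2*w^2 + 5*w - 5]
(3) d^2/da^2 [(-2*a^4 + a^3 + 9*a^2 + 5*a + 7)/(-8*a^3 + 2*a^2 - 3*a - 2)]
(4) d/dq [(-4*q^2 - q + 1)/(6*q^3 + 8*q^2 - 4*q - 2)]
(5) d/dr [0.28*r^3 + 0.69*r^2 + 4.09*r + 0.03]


(1) = 2*(-36*u^2 - 6*u + (12*u + 1)^2 + 6)/(6*u^2 + u - 1)^3
(2) = -4
(3) = 2*(-632*a^6 - 1020*a^5 - 1674*a^4 + 2033*a^3 - 186*a^2 + 390*a - 97)/(512*a^9 - 384*a^8 + 672*a^7 + 88*a^6 + 60*a^5 + 258*a^4 + 51*a^3 + 30*a^2 + 36*a + 8)
(4) = 3*(4*q^4 + 2*q^3 + q^2 + 1)/(2*(9*q^6 + 24*q^5 + 4*q^4 - 22*q^3 - 4*q^2 + 4*q + 1))
(5) = 0.84*r^2 + 1.38*r + 4.09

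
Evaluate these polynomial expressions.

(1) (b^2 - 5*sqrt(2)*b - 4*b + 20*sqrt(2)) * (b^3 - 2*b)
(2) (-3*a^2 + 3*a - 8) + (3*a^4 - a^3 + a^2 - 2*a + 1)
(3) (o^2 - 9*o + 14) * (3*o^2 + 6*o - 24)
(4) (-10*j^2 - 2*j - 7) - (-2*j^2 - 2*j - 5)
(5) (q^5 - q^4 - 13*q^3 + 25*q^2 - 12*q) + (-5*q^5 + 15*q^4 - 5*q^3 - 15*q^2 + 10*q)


(1) = b^5 - 5*sqrt(2)*b^4 - 4*b^4 - 2*b^3 + 20*sqrt(2)*b^3 + 8*b^2 + 10*sqrt(2)*b^2 - 40*sqrt(2)*b
(2) = 3*a^4 - a^3 - 2*a^2 + a - 7
(3) = 3*o^4 - 21*o^3 - 36*o^2 + 300*o - 336
(4) = -8*j^2 - 2
(5) = -4*q^5 + 14*q^4 - 18*q^3 + 10*q^2 - 2*q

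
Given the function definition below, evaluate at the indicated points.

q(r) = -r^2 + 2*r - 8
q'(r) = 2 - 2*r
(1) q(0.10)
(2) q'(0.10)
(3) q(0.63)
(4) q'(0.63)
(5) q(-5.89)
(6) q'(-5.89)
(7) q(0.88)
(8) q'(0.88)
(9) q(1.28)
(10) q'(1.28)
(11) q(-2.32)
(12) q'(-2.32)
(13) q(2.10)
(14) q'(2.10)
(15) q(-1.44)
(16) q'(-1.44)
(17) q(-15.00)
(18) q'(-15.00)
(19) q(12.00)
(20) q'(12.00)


(1) = -7.81
(2) = 1.80
(3) = -7.14
(4) = 0.74
(5) = -54.47
(6) = 13.78
(7) = -7.01
(8) = 0.24
(9) = -7.08
(10) = -0.56
(11) = -18.02
(12) = 6.64
(13) = -8.21
(14) = -2.20
(15) = -12.95
(16) = 4.88
(17) = -263.00
(18) = 32.00
(19) = -128.00
(20) = -22.00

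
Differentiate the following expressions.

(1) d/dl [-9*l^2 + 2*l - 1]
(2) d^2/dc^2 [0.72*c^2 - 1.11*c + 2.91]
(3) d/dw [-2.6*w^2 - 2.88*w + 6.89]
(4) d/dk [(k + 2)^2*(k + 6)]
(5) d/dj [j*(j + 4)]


(1) = 2 - 18*l
(2) = 1.44000000000000
(3) = -5.2*w - 2.88
(4) = (k + 2)*(3*k + 14)
(5) = 2*j + 4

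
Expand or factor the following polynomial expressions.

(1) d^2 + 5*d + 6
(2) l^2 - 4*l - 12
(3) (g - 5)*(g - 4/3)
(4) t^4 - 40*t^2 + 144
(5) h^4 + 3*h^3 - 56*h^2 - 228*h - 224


(1) = (d + 2)*(d + 3)
(2) = (l - 6)*(l + 2)
(3) = g^2 - 19*g/3 + 20/3
(4) = (t - 6)*(t - 2)*(t + 2)*(t + 6)
(5) = (h - 8)*(h + 2)^2*(h + 7)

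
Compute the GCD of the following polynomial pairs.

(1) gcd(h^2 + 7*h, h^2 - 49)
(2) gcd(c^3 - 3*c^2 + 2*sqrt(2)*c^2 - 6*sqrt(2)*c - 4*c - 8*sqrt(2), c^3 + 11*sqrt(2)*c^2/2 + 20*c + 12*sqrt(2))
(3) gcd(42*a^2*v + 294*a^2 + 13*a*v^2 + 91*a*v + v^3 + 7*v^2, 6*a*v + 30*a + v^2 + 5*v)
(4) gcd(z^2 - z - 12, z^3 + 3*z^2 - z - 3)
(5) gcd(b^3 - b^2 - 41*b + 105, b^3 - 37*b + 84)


(1) = gcd(h*(h + 7), (h - 7)*(h + 7)) = h + 7
(2) = c + 2*sqrt(2)
(3) = gcd((6*a + v)*(7*a + v)*(v + 7), (6*a + v)*(v + 5)) = 6*a + v
(4) = z + 3
(5) = b^2 + 4*b - 21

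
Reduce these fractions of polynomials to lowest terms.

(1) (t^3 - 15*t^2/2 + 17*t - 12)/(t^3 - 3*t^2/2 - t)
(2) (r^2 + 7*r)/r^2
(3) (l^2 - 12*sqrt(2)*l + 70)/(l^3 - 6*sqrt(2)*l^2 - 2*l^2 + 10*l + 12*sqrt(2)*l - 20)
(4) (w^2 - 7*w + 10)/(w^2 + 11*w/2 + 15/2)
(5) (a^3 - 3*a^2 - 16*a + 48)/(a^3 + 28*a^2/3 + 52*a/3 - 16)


(1) = (2*t^2 - 11*t + 12)/(2*t^2 + t)
(2) = (r + 7)/r
(3) = (l - 7*sqrt(2))/(l^2 + l*(-2 - sqrt(2)) + 2*sqrt(2))
(4) = (2*w^2 - 14*w + 20)/(2*w^2 + 11*w + 15)
(5) = (3*a^2 - 21*a + 36)/(3*a^2 + 16*a - 12)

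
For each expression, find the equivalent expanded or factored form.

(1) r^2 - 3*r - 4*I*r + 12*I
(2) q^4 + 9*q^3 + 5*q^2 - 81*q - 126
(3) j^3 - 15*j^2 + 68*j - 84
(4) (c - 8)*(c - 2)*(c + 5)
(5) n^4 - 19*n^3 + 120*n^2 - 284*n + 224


(1) = (r - 3)*(r - 4*I)
(2) = (q - 3)*(q + 2)*(q + 3)*(q + 7)
(3) = (j - 7)*(j - 6)*(j - 2)
(4) = c^3 - 5*c^2 - 34*c + 80
(5) = (n - 8)*(n - 7)*(n - 2)^2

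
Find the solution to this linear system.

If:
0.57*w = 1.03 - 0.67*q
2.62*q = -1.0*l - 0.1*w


Then:
l = 2.1289552238806*w - 4.02776119402985
q = 1.53731343283582 - 0.850746268656716*w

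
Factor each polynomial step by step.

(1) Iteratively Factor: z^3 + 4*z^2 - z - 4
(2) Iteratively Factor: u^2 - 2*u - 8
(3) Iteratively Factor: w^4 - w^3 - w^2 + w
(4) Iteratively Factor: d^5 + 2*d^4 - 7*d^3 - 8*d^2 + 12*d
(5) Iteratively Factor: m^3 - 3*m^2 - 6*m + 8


(1) = (z + 4)*(z^2 - 1) = (z - 1)*(z + 4)*(z + 1)
(2) = (u + 2)*(u - 4)
(3) = (w + 1)*(w^3 - 2*w^2 + w) = w*(w + 1)*(w^2 - 2*w + 1) = w*(w - 1)*(w + 1)*(w - 1)
(4) = (d - 2)*(d^4 + 4*d^3 + d^2 - 6*d) = (d - 2)*(d - 1)*(d^3 + 5*d^2 + 6*d) = (d - 2)*(d - 1)*(d + 2)*(d^2 + 3*d) = (d - 2)*(d - 1)*(d + 2)*(d + 3)*(d)
(5) = (m + 2)*(m^2 - 5*m + 4) = (m - 1)*(m + 2)*(m - 4)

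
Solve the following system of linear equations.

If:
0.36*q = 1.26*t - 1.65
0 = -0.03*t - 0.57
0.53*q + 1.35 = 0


Then:
No Solution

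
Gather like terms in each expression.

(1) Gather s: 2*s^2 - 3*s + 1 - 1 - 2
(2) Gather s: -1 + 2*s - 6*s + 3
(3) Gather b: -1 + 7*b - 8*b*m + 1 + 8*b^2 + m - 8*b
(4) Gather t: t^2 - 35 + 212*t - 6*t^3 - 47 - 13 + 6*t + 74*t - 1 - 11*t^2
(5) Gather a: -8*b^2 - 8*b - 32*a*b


(1) = 2*s^2 - 3*s - 2
(2) = 2 - 4*s
(3) = 8*b^2 + b*(-8*m - 1) + m
(4) = -6*t^3 - 10*t^2 + 292*t - 96
(5) = -32*a*b - 8*b^2 - 8*b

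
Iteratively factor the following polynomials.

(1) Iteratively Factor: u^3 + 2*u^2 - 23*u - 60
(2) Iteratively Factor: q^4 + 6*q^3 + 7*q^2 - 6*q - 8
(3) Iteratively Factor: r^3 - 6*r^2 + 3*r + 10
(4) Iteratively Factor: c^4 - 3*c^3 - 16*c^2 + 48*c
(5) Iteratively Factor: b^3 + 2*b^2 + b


(1) = (u - 5)*(u^2 + 7*u + 12) = (u - 5)*(u + 4)*(u + 3)
(2) = (q + 1)*(q^3 + 5*q^2 + 2*q - 8) = (q - 1)*(q + 1)*(q^2 + 6*q + 8) = (q - 1)*(q + 1)*(q + 4)*(q + 2)
(3) = (r - 5)*(r^2 - r - 2) = (r - 5)*(r - 2)*(r + 1)
(4) = (c)*(c^3 - 3*c^2 - 16*c + 48) = c*(c - 3)*(c^2 - 16) = c*(c - 4)*(c - 3)*(c + 4)
(5) = (b)*(b^2 + 2*b + 1) = b*(b + 1)*(b + 1)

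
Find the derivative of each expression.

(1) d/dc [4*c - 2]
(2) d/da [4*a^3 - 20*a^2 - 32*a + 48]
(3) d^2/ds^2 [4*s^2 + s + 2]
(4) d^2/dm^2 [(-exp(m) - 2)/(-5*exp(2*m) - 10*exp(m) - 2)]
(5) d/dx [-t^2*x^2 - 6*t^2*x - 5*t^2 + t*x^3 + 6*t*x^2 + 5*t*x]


(1) = 4
(2) = 12*a^2 - 40*a - 32
(3) = 8
(4) = (25*exp(4*m) + 150*exp(3*m) + 240*exp(2*m) + 100*exp(m) - 36)*exp(m)/(125*exp(6*m) + 750*exp(5*m) + 1650*exp(4*m) + 1600*exp(3*m) + 660*exp(2*m) + 120*exp(m) + 8)
(5) = t*(-2*t*x - 6*t + 3*x^2 + 12*x + 5)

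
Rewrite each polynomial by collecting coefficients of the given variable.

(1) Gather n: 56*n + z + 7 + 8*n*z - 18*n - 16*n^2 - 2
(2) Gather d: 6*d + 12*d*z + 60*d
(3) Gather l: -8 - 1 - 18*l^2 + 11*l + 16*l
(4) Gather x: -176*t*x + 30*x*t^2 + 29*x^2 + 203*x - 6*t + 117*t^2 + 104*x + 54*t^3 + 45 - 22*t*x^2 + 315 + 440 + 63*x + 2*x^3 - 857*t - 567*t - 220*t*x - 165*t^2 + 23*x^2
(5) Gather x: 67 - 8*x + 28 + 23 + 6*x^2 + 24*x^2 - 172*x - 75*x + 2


(1) = -16*n^2 + n*(8*z + 38) + z + 5
(2) = d*(12*z + 66)
(3) = -18*l^2 + 27*l - 9
(4) = 54*t^3 - 48*t^2 - 1430*t + 2*x^3 + x^2*(52 - 22*t) + x*(30*t^2 - 396*t + 370) + 800
(5) = 30*x^2 - 255*x + 120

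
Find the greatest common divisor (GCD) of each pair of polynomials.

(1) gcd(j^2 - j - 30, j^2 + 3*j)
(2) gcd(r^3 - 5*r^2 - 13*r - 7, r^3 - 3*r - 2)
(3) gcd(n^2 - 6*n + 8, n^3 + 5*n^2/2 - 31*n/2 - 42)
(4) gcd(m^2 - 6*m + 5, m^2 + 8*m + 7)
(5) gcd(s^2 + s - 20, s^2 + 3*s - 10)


(1) = 1
(2) = r^2 + 2*r + 1
(3) = n - 4
(4) = 1
(5) = gcd((s - 4)*(s + 5), (s - 2)*(s + 5)) = s + 5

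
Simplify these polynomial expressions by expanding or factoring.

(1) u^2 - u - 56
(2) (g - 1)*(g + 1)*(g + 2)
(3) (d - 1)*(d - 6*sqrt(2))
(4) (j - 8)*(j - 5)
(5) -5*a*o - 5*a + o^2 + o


(1) = (u - 8)*(u + 7)
(2) = g^3 + 2*g^2 - g - 2
(3) = d^2 - 6*sqrt(2)*d - d + 6*sqrt(2)
(4) = j^2 - 13*j + 40
(5) = (-5*a + o)*(o + 1)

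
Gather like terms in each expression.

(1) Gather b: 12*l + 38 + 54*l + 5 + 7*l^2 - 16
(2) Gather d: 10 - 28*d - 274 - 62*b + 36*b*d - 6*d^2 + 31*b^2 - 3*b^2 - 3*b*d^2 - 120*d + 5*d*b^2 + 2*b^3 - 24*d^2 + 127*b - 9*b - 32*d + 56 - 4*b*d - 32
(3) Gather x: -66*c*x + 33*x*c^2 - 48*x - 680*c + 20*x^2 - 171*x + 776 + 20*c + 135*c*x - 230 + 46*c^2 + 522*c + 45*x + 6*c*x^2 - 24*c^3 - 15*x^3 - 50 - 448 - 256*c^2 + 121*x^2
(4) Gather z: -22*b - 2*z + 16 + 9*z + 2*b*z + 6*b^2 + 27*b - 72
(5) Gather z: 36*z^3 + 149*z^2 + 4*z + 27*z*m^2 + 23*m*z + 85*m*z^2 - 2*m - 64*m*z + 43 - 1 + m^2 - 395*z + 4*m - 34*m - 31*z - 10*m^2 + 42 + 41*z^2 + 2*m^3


(1) = 7*l^2 + 66*l + 27
(2) = 2*b^3 + 28*b^2 + 56*b + d^2*(-3*b - 30) + d*(5*b^2 + 32*b - 180) - 240
(3) = -24*c^3 - 210*c^2 - 138*c - 15*x^3 + x^2*(6*c + 141) + x*(33*c^2 + 69*c - 174) + 48
(4) = 6*b^2 + 5*b + z*(2*b + 7) - 56
(5) = 2*m^3 - 9*m^2 - 32*m + 36*z^3 + z^2*(85*m + 190) + z*(27*m^2 - 41*m - 422) + 84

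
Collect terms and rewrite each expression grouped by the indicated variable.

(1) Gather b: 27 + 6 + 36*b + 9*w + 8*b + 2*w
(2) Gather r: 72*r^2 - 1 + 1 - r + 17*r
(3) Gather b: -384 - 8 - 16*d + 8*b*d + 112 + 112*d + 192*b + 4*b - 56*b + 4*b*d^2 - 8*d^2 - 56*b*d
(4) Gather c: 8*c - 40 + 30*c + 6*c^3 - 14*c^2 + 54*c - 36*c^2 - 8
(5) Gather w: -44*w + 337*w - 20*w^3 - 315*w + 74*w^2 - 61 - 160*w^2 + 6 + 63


(1) = 44*b + 11*w + 33
(2) = 72*r^2 + 16*r
(3) = b*(4*d^2 - 48*d + 140) - 8*d^2 + 96*d - 280
(4) = 6*c^3 - 50*c^2 + 92*c - 48
(5) = -20*w^3 - 86*w^2 - 22*w + 8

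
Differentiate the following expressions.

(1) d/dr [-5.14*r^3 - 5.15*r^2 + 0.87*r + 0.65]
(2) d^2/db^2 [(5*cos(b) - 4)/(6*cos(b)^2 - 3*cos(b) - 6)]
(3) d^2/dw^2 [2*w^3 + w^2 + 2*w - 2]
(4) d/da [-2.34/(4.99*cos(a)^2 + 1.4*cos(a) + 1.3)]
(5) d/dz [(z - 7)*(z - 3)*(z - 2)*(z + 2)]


(1) = -15.42*r^2 - 10.3*r + 0.87
(2) = 2*(90*sin(b)^4*cos(b) - 27*sin(b)^4 + 45*sin(b)^2 - 36*cos(b) + 33*cos(3*b) - 5*cos(5*b) + 12)/(3*(2*sin(b)^2 + cos(b))^3)
(3) = 12*w + 2
(4) = -(23.3532*cos(a) + 3.276)*sin(a)/(4.99*cos(a)^2 + 1.4*cos(a) + 1.3)^2
(5) = 4*z^3 - 30*z^2 + 34*z + 40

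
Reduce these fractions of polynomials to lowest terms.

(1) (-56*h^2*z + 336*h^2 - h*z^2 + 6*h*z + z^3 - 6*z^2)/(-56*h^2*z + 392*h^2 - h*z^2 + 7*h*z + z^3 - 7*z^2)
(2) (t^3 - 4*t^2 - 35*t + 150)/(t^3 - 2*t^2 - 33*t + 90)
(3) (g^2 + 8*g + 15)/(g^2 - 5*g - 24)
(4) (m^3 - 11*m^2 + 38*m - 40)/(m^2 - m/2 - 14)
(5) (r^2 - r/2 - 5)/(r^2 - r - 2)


(1) = (z - 6)/(z - 7)
(2) = (t - 5)/(t - 3)
(3) = (g + 5)/(g - 8)
(4) = (2*m^2 - 14*m + 20)/(2*m + 7)
(5) = (2*r^2 - r - 10)/(2*r^2 - 2*r - 4)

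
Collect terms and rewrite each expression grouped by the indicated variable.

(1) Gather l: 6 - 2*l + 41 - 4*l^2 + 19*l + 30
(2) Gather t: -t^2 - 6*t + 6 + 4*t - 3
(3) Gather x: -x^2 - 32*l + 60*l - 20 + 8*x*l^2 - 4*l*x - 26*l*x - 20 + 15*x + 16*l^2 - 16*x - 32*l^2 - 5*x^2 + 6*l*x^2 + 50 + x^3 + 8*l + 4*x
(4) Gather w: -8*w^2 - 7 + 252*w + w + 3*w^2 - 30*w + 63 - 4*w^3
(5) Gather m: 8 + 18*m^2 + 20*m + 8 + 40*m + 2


(1) = -4*l^2 + 17*l + 77
(2) = -t^2 - 2*t + 3
(3) = -16*l^2 + 36*l + x^3 + x^2*(6*l - 6) + x*(8*l^2 - 30*l + 3) + 10
(4) = -4*w^3 - 5*w^2 + 223*w + 56
(5) = 18*m^2 + 60*m + 18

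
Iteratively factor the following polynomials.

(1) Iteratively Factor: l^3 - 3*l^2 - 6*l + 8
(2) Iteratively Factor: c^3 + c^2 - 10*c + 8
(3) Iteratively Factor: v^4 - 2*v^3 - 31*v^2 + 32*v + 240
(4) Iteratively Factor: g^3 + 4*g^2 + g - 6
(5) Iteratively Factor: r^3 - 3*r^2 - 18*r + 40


(1) = (l + 2)*(l^2 - 5*l + 4) = (l - 1)*(l + 2)*(l - 4)
(2) = (c - 1)*(c^2 + 2*c - 8) = (c - 1)*(c + 4)*(c - 2)
(3) = (v + 3)*(v^3 - 5*v^2 - 16*v + 80) = (v + 3)*(v + 4)*(v^2 - 9*v + 20) = (v - 5)*(v + 3)*(v + 4)*(v - 4)
(4) = (g - 1)*(g^2 + 5*g + 6) = (g - 1)*(g + 3)*(g + 2)
(5) = (r - 5)*(r^2 + 2*r - 8) = (r - 5)*(r + 4)*(r - 2)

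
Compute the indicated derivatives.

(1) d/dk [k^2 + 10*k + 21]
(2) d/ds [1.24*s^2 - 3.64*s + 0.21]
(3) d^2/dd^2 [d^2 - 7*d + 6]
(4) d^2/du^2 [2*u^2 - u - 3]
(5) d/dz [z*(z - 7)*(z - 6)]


(1) = 2*k + 10
(2) = 2.48*s - 3.64
(3) = 2
(4) = 4
(5) = 3*z^2 - 26*z + 42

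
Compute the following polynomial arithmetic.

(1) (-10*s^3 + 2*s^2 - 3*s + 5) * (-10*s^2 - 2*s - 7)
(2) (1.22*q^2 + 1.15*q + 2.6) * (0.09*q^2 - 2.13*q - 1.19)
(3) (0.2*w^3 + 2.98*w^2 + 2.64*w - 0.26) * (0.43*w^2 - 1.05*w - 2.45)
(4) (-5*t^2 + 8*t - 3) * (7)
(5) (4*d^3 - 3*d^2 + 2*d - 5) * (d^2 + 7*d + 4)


(1) = 100*s^5 + 96*s^3 - 58*s^2 + 11*s - 35
(2) = 0.1098*q^4 - 2.4951*q^3 - 3.6673*q^2 - 6.9065*q - 3.094
(3) = 0.086*w^5 + 1.0714*w^4 - 2.4838*w^3 - 10.1848*w^2 - 6.195*w + 0.637
(4) = -35*t^2 + 56*t - 21
(5) = 4*d^5 + 25*d^4 - 3*d^3 - 3*d^2 - 27*d - 20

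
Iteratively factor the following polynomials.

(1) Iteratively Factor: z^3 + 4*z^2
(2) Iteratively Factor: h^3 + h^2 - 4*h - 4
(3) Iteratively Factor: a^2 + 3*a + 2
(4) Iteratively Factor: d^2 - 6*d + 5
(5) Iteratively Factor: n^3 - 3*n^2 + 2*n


(1) = (z + 4)*(z^2) = z*(z + 4)*(z)
(2) = (h + 1)*(h^2 - 4) = (h + 1)*(h + 2)*(h - 2)
(3) = (a + 2)*(a + 1)
(4) = (d - 1)*(d - 5)
(5) = (n - 1)*(n^2 - 2*n) = (n - 2)*(n - 1)*(n)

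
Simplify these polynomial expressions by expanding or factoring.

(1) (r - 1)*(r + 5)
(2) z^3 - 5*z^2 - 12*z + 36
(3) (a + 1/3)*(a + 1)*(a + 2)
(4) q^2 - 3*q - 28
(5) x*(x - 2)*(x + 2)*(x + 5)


(1) = r^2 + 4*r - 5
(2) = (z - 6)*(z - 2)*(z + 3)
(3) = a^3 + 10*a^2/3 + 3*a + 2/3
(4) = (q - 7)*(q + 4)
(5) = x^4 + 5*x^3 - 4*x^2 - 20*x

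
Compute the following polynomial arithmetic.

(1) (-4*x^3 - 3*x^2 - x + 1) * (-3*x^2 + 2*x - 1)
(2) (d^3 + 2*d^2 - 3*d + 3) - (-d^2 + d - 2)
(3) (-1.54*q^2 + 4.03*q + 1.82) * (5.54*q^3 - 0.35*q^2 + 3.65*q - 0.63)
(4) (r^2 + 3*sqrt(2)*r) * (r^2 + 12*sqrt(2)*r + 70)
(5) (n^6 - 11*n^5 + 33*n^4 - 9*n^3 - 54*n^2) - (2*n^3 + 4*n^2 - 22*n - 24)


(1) = 12*x^5 + x^4 + x^3 - 2*x^2 + 3*x - 1
(2) = d^3 + 3*d^2 - 4*d + 5
(3) = -8.5316*q^5 + 22.8652*q^4 + 3.0513*q^3 + 15.0427*q^2 + 4.1041*q - 1.1466
(4) = r^4 + 15*sqrt(2)*r^3 + 142*r^2 + 210*sqrt(2)*r
(5) = n^6 - 11*n^5 + 33*n^4 - 11*n^3 - 58*n^2 + 22*n + 24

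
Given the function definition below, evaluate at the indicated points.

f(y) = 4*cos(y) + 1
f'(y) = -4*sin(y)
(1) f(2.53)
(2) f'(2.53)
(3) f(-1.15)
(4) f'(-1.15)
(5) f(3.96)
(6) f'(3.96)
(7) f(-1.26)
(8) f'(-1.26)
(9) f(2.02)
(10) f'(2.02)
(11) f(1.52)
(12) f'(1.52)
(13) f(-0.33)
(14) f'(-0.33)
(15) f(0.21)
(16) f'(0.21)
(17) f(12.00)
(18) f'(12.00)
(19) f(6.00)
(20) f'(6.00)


(1) = -2.27
(2) = -2.30
(3) = 2.63
(4) = 3.65
(5) = -1.73
(6) = 2.92
(7) = 2.22
(8) = 3.81
(9) = -0.74
(10) = -3.60
(11) = 1.20
(12) = -3.99
(13) = 4.78
(14) = 1.30
(15) = 4.91
(16) = -0.83
(17) = 4.38
(18) = 2.15
(19) = 4.84
(20) = 1.12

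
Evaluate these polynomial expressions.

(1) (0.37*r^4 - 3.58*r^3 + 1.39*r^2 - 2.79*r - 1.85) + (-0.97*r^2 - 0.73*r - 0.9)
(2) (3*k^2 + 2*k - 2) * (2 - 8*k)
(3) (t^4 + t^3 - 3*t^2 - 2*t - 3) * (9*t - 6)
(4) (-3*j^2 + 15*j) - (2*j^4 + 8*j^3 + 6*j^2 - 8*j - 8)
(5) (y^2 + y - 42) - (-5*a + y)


(1) = 0.37*r^4 - 3.58*r^3 + 0.42*r^2 - 3.52*r - 2.75
(2) = -24*k^3 - 10*k^2 + 20*k - 4
(3) = 9*t^5 + 3*t^4 - 33*t^3 - 15*t + 18
(4) = -2*j^4 - 8*j^3 - 9*j^2 + 23*j + 8
(5) = 5*a + y^2 - 42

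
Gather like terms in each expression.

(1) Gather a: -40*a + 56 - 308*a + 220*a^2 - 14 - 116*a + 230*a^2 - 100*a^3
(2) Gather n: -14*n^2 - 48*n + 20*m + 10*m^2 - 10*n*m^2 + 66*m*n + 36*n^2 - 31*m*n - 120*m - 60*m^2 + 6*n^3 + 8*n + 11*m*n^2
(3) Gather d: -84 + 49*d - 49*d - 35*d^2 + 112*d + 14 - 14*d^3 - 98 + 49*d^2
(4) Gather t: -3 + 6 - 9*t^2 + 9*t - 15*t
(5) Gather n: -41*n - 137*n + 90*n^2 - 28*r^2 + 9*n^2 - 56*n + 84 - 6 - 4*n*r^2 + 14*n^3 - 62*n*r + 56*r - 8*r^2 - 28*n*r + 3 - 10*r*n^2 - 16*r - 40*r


(1) = -100*a^3 + 450*a^2 - 464*a + 42
(2) = -50*m^2 - 100*m + 6*n^3 + n^2*(11*m + 22) + n*(-10*m^2 + 35*m - 40)
(3) = -14*d^3 + 14*d^2 + 112*d - 168
(4) = -9*t^2 - 6*t + 3
(5) = 14*n^3 + n^2*(99 - 10*r) + n*(-4*r^2 - 90*r - 234) - 36*r^2 + 81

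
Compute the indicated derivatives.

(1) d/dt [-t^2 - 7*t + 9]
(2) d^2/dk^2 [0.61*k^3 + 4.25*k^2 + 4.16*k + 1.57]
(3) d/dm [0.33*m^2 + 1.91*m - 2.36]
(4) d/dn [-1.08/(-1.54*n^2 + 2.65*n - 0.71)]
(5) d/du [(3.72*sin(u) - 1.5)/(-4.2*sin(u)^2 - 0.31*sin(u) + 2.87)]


(1) = -2*t - 7
(2) = 3.66*k + 8.5
(3) = 0.66*m + 1.91
(4) = (2.862 - 3.3264*n)/(1.54*n^2 - 2.65*n + 0.71)^2
(5) = (15.624*sin(u)^2 - 12.6*sin(u) + 10.2114)*cos(u)/(17.64*sin(u)^4 + 2.604*sin(u)^3 - 24.0119*sin(u)^2 - 1.7794*sin(u) + 8.2369)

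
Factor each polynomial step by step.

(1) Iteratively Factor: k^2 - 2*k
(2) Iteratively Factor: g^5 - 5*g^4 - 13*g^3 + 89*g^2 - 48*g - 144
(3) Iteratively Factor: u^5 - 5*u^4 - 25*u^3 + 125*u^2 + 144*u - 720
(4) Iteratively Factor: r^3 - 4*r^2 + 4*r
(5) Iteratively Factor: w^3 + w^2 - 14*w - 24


(1) = (k)*(k - 2)
(2) = (g + 1)*(g^4 - 6*g^3 - 7*g^2 + 96*g - 144) = (g - 3)*(g + 1)*(g^3 - 3*g^2 - 16*g + 48) = (g - 3)^2*(g + 1)*(g^2 - 16) = (g - 4)*(g - 3)^2*(g + 1)*(g + 4)
(3) = (u + 3)*(u^4 - 8*u^3 - u^2 + 128*u - 240) = (u - 5)*(u + 3)*(u^3 - 3*u^2 - 16*u + 48) = (u - 5)*(u + 3)*(u + 4)*(u^2 - 7*u + 12) = (u - 5)*(u - 3)*(u + 3)*(u + 4)*(u - 4)
(4) = (r - 2)*(r^2 - 2*r) = r*(r - 2)*(r - 2)
(5) = (w - 4)*(w^2 + 5*w + 6) = (w - 4)*(w + 2)*(w + 3)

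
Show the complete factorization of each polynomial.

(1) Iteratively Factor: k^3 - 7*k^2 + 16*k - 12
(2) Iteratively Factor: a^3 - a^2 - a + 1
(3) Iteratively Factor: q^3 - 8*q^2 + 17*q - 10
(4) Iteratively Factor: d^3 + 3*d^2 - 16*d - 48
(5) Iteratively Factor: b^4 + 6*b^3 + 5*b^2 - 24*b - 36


(1) = (k - 2)*(k^2 - 5*k + 6) = (k - 2)^2*(k - 3)
(2) = (a - 1)*(a^2 - 1) = (a - 1)^2*(a + 1)
(3) = (q - 2)*(q^2 - 6*q + 5) = (q - 5)*(q - 2)*(q - 1)
(4) = (d + 3)*(d^2 - 16) = (d + 3)*(d + 4)*(d - 4)
(5) = (b + 3)*(b^3 + 3*b^2 - 4*b - 12) = (b - 2)*(b + 3)*(b^2 + 5*b + 6) = (b - 2)*(b + 2)*(b + 3)*(b + 3)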